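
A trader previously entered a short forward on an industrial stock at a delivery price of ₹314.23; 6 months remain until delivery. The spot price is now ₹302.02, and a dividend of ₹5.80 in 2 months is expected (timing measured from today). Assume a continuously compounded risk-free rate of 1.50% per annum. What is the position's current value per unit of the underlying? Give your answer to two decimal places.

₹15.65

PV(remaining dividends) I = 5.80·e^(−0.0150·2/12) = 5.7855
Current forward F = (S − I)·e^(rT) = (302.02 − 5.7855)·e^(0.0150·6/12) = 296.2345 × 1.007528 = 298.4646
Value (long) = (F − K)·e^(−rT) = (298.4646 − 314.23) × 0.992528 = -15.6476
Short position value = −(long value) = ₹15.65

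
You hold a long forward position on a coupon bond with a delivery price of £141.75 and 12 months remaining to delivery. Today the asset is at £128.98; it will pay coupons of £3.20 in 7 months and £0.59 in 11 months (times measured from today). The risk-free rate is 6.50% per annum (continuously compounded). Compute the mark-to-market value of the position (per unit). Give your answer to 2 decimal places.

PV(remaining coupons) I = 3.20·e^(−0.0650·7/12) + 0.59·e^(−0.0650·11/12) = 3.6368
Current forward F = (S − I)·e^(rT) = (128.98 − 3.6368)·e^(0.0650·12/12) = 125.3432 × 1.067159 = 133.7611
Value (long) = (F − K)·e^(−rT) = (133.7611 − 141.75) × 0.937067 = -7.4861
Value = -£7.49

-£7.49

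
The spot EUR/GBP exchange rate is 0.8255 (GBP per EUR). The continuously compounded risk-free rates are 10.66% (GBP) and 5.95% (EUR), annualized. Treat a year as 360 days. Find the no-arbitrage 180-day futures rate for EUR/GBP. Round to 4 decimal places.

F = S·e^((r_GBP − r_EUR)T) = 0.8255 · e^((0.1066 − 0.0595) × 180/360)
= 0.8255 · e^0.023550 = 0.8255 × 1.023829
F = 0.8452 GBP per EUR

0.8452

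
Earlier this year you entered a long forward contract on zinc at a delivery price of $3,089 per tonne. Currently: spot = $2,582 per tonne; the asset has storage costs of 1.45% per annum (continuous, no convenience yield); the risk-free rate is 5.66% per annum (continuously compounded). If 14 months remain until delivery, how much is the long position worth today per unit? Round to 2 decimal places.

-$265.56 per tonne

Current fair forward for the remaining 14 months: F = S·e^((r + u)·T), (r + u) = 0.0566 + 0.0145 = 0.0711
F = 2582 · e^(0.0711 × 14/12) = 2582 × 1.08648748 = 2805.3107
Value of long forward = (F − K)·e^(−rT) = (2805.3107 − 3089) · e^(−0.0566·14/12)
= -283.6893 × 0.93609966 = -265.56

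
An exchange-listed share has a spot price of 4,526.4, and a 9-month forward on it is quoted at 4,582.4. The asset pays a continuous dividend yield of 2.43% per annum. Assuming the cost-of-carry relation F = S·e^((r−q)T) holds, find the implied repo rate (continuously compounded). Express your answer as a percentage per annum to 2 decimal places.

4.07%

From F = S·e^((r−q)T): (r − q) = ln(F/S)/T
ln(4582.4/4526.4) = ln(1.012372) = 0.012296
(r − q) = 0.012296 / (9/12) = 0.016395
r = ln(F/S)/T + q = 0.016395 + 0.0243 = 0.040695
r = 4.07%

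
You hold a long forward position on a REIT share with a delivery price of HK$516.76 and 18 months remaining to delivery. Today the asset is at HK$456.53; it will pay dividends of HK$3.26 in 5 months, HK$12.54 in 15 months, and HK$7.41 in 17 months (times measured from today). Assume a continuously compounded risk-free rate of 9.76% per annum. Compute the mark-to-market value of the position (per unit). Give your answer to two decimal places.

-HK$10.54

PV(remaining dividends) I = 3.26·e^(−0.0976·5/12) + 12.54·e^(−0.0976·15/12) + 7.41·e^(−0.0976·17/12) = 20.6830
Current forward F = (S − I)·e^(rT) = (456.53 − 20.6830)·e^(0.0976·18/12) = 435.8470 × 1.157659 = 504.5622
Value (long) = (F − K)·e^(−rT) = (504.5622 − 516.76) × 0.863812 = -10.5366
Value = -HK$10.54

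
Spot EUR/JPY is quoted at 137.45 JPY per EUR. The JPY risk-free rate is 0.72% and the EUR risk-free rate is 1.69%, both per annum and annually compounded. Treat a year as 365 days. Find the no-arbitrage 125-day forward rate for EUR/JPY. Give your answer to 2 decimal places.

By covered interest parity, F = S · (1+r_JPY)^T / (1+r_EUR)^T
= 137.45 × 1.002460 / 1.005756 = 137.45 × 0.996723
F = 137.00 JPY per EUR

137.00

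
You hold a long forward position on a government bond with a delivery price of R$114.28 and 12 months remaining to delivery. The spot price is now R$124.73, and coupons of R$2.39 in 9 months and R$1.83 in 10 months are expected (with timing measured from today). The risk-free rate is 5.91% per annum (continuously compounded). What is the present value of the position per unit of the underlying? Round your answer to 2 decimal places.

R$12.98

PV(remaining coupons) I = 2.39·e^(−0.0591·9/12) + 1.83·e^(−0.0591·10/12) = 4.0284
Current forward F = (S − I)·e^(rT) = (124.73 − 4.0284)·e^(0.0591·12/12) = 120.7016 × 1.060881 = 128.0500
Value (long) = (F − K)·e^(−rT) = (128.0500 − 114.28) × 0.942613 = 12.9798
Value = R$12.98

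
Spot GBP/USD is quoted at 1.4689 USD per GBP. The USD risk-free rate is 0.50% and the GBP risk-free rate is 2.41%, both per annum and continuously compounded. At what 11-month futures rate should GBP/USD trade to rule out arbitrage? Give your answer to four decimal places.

F = S·e^((r_USD − r_GBP)T) = 1.4689 · e^((0.0050 − 0.0241) × 11/12)
= 1.4689 · e^-0.017508 = 1.4689 × 0.982644
F = 1.4434 USD per GBP

1.4434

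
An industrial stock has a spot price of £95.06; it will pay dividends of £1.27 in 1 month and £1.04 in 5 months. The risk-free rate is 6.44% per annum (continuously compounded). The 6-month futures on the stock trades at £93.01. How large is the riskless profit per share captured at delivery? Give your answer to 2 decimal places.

PV(dividends) I = 1.27·e^(−0.0644·1/12) + 1.04·e^(−0.0644·5/12) = 2.2757
Fair futures F* = (S − I)·e^(rT) = (95.06 − 2.2757)·e^0.032200 = 92.7843 × 1.032724 = 95.8206
Market £93.01 < fair 95.8206: forward underpriced → reverse cash-and-carry (short the stock, invest proceeds at r, pay the dividends, go long the forward).
Profit at T = |F_mkt − F*| = |93.01 − 95.8206| = £2.81 per share

£2.81 per share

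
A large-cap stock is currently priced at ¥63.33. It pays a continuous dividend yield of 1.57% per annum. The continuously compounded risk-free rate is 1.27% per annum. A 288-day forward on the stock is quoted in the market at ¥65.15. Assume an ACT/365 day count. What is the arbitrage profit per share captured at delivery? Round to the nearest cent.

¥1.97 per share

Fair forward: F* = S·e^(carry·T), with carry = (r − q) = 0.0127 − 0.0157 = -0.0030
F* = 63.33 · e^(-0.0030 × 288/365) = 63.33 · e^-0.002367 = 63.33 × 0.997636 = ¥63.1803
Market ¥65.15 > fair ¥63.1803: forward overpriced → cash-and-carry (buy spot, short the forward).
At maturity, profit = |F_mkt − F*| = |65.15 − 63.1803| = ¥1.97 per share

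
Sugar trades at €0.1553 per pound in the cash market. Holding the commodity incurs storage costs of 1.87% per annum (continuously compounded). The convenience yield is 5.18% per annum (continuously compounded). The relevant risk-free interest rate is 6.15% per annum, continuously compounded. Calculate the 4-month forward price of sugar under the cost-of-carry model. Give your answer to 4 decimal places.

€0.1568 per pound

Net carry = r + u − y = 0.0615 + 0.0187 − 0.0518 = 0.0284
F = S·e^((r+u−y)T) = 0.1553 · e^(0.0284 × 4/12) = 0.1553 · e^0.009467
= 0.1553 × 1.009512 = €0.1568 per pound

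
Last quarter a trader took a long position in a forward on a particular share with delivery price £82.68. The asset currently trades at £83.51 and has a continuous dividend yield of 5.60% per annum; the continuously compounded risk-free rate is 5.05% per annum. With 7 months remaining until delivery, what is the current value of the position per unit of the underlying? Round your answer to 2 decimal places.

£0.55

Current fair forward for the remaining 7 months: F = S·e^((r − q)·T), (r − q) = 0.0505 − 0.0560 = -0.0055
F = 83.51 · e^(-0.0055 × 7/12) = 83.51 × 0.996797 = 83.2425
Value of long forward = (F − K)·e^(−rT) = (83.2425 − 82.68) · e^(−0.0505·7/12)
= 0.5625 × 0.970971 = 0.55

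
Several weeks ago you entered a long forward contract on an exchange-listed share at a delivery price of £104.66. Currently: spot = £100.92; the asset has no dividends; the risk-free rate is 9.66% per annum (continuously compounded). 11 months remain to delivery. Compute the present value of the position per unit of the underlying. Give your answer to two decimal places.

£5.13

Current fair forward for the remaining 11 months: F = S·e^(r·T), r = 0.0966
F = 100.92 · e^(0.0966 × 11/12) = 100.92 × 1.092589 = 110.2641
Value of long forward = (F − K)·e^(−rT) = (110.2641 − 104.66) · e^(−0.0966·11/12)
= 5.6041 × 0.915257 = 5.13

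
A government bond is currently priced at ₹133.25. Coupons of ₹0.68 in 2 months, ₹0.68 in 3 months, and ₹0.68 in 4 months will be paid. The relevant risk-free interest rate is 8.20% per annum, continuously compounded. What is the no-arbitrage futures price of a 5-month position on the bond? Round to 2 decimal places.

₹135.81

PV(coupons) I = 0.68·e^(−0.0820·2/12) + 0.68·e^(−0.0820·3/12) + 0.68·e^(−0.0820·4/12)
I = 0.6708 + 0.6662 + 0.6617 = 1.9987
F = (S − I)·e^(rT) = (133.25 − 1.9987) · e^(0.0820·5/12)
= 131.2513 · e^0.034167 = 131.2513 × 1.034757 = ₹135.81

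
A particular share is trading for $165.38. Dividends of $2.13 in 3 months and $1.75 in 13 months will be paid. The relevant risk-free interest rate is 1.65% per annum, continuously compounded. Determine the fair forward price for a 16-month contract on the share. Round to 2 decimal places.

PV(dividends) I = 2.13·e^(−0.0165·3/12) + 1.75·e^(−0.0165·13/12)
I = 2.1212 + 1.7190 = 3.8402
F = (S − I)·e^(rT) = (165.38 − 3.8402) · e^(0.0165·16/12)
= 161.5398 · e^0.022000 = 161.5398 × 1.022244 = $165.13

$165.13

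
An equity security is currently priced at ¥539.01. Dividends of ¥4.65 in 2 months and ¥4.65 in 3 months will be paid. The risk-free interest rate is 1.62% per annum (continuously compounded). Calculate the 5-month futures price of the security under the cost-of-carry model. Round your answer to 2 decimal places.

¥533.33

PV(dividends) I = 4.65·e^(−0.0162·2/12) + 4.65·e^(−0.0162·3/12)
I = 4.6375 + 4.6312 = 9.2687
F = (S − I)·e^(rT) = (539.01 − 9.2687) · e^(0.0162·5/12)
= 529.7413 · e^0.006750 = 529.7413 × 1.006773 = ¥533.33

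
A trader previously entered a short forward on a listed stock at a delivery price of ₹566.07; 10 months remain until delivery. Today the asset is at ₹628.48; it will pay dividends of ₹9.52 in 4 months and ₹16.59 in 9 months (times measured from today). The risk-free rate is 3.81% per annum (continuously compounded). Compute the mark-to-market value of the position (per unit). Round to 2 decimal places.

PV(remaining dividends) I = 9.52·e^(−0.0381·4/12) + 16.59·e^(−0.0381·9/12) = 25.5225
Current forward F = (S − I)·e^(rT) = (628.48 − 25.5225)·e^(0.0381·10/12) = 602.9575 × 1.032259 = 622.4083
Value (long) = (F − K)·e^(−rT) = (622.4083 − 566.07) × 0.968749 = 54.5777
Short position value = −(long value) = -₹54.58

-₹54.58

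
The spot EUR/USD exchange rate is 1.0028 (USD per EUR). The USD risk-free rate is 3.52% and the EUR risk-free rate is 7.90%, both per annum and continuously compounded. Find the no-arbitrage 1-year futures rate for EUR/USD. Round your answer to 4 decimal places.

F = S·e^((r_USD − r_EUR)T) = 1.0028 · e^((0.0352 − 0.0790) × 1)
= 1.0028 · e^-0.043800 = 1.0028 × 0.957145
F = 0.9598 USD per EUR

0.9598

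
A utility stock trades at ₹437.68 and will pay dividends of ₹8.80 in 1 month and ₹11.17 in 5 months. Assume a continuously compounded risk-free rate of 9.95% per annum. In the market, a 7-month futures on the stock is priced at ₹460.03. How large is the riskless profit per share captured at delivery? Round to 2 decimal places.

₹16.80 per share

PV(dividends) I = 8.80·e^(−0.0995·1/12) + 11.17·e^(−0.0995·5/12) = 19.4437
Fair futures F* = (S − I)·e^(rT) = (437.68 − 19.4437)·e^0.058042 = 418.2363 × 1.059760 = 443.2301
Market ₹460.03 > fair 443.2301: forward overpriced → cash-and-carry (borrow at r, buy the stock and collect the dividends, short the forward).
Profit at T = |F_mkt − F*| = |460.03 − 443.2301| = ₹16.80 per share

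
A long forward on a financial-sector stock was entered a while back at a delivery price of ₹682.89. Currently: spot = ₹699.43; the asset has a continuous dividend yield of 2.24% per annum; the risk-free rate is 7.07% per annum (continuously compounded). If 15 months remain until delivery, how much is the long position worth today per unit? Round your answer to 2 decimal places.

Current fair forward for the remaining 15 months: F = S·e^((r − q)·T), (r − q) = 0.0707 − 0.0224 = 0.0483
F = 699.43 · e^(0.0483 × 15/12) = 699.43 × 1.062235 = 742.9590
Value of long forward = (F − K)·e^(−rT) = (742.9590 − 682.89) · e^(−0.0707·15/12)
= 60.0690 × 0.915418 = 54.99

₹54.99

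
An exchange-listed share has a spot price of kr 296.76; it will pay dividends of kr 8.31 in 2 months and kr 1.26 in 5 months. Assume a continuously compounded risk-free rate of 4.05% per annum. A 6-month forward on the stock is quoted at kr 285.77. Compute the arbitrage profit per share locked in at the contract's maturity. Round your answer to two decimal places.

kr 7.37 per share

PV(dividends) I = 8.31·e^(−0.0405·2/12) + 1.26·e^(−0.0405·5/12) = 9.4930
Fair forward F* = (S − I)·e^(rT) = (296.76 − 9.4930)·e^0.020250 = 287.2670 × 1.020456 = 293.1433
Market kr 285.77 < fair 293.1433: forward underpriced → reverse cash-and-carry (short the stock, invest proceeds at r, pay the dividends, go long the forward).
Profit at T = |F_mkt − F*| = |285.77 − 293.1433| = kr 7.37 per share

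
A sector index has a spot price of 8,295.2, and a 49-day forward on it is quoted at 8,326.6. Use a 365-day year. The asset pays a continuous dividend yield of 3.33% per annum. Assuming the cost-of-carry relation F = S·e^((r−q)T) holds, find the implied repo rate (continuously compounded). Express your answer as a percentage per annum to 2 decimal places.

From F = S·e^((r−q)T): (r − q) = ln(F/S)/T
ln(8326.6/8295.2) = ln(1.003785) = 0.003778
(r − q) = 0.003778 / (49/365) = 0.028142
r = ln(F/S)/T + q = 0.028142 + 0.0333 = 0.061442
r = 6.14%

6.14%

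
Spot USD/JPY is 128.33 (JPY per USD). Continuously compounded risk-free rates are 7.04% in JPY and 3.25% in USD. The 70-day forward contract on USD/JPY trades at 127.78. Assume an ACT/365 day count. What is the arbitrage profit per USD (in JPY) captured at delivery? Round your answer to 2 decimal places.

Fair forward: F* = S·e^(carry·T), with carry = (r_JPY − r_USD) = 0.0704 − 0.0325 = 0.0379
F* = 128.33 · e^(0.0379 × 70/365) = 128.33 · e^0.007268 = 128.33 × 1.007294 = 129.2660
Market 127.78 < fair 129.2660: forward underpriced → reverse cash-and-carry (short spot, go long the forward).
At maturity, profit = |F_mkt − F*| = |127.78 − 129.2660| = 1.49 per USD (in JPY)

1.49 per USD (in JPY)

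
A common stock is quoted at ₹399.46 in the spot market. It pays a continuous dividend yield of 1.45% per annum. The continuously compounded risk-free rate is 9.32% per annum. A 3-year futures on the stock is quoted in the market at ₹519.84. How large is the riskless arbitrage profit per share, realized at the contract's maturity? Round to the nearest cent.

₹14.00 per share

Fair futures: F* = S·e^(carry·T), with carry = (r − q) = 0.0932 − 0.0145 = 0.0787
F* = 399.46 · e^(0.0787 × 3) = 399.46 · e^0.236100 = 399.46 × 1.266301 = ₹505.8366
Market ₹519.84 > fair ₹505.8366: forward overpriced → cash-and-carry (buy spot, short the forward).
At maturity, profit = |F_mkt − F*| = |519.84 − 505.8366| = ₹14.00 per share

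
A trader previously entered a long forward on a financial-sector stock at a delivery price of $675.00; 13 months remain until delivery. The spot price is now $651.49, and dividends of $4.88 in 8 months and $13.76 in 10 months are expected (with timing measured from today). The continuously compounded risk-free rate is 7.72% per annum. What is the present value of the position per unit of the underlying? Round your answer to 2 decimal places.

$13.11

PV(remaining dividends) I = 4.88·e^(−0.0772·8/12) + 13.76·e^(−0.0772·10/12) = 17.5378
Current forward F = (S − I)·e^(rT) = (651.49 − 17.5378)·e^(0.0772·13/12) = 633.9522 × 1.087230 = 689.2519
Value (long) = (F − K)·e^(−rT) = (689.2519 − 675.00) × 0.919768 = 13.1084
Value = $13.11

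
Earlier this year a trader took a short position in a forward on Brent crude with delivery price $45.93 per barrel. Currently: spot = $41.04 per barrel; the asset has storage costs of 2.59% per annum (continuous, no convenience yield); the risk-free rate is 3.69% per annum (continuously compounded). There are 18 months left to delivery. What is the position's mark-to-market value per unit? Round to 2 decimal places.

$0.79 per barrel

Current fair forward for the remaining 18 months: F = S·e^((r + u)·T), (r + u) = 0.0369 + 0.0259 = 0.0628
F = 41.04 · e^(0.0628 × 18/12) = 41.04 × 1.098779 = 45.0939
Value of long forward = (F − K)·e^(−rT) = (45.0939 − 45.93) · e^(−0.0369·18/12)
= -0.8361 × 0.946154 = -0.79
Short position value = −(long value) = $0.79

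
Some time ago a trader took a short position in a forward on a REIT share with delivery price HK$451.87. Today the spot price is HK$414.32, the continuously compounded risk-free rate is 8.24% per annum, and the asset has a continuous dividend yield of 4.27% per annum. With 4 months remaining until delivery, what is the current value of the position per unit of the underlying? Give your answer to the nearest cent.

HK$31.16

Current fair forward for the remaining 4 months: F = S·e^((r − q)·T), (r − q) = 0.0824 − 0.0427 = 0.0397
F = 414.32 · e^(0.0397 × 4/12) = 414.32 × 1.013321 = 419.8392
Value of long forward = (F − K)·e^(−rT) = (419.8392 − 451.87) · e^(−0.0824·4/12)
= -32.0308 × 0.972907 = -31.16
Short position value = −(long value) = HK$31.16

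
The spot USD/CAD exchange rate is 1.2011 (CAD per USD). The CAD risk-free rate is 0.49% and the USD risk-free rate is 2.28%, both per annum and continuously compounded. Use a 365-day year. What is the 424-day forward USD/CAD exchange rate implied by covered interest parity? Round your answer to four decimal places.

1.1764

F = S·e^((r_CAD − r_USD)T) = 1.2011 · e^((0.0049 − 0.0228) × 424/365)
= 1.2011 · e^-0.020793 = 1.2011 × 0.979422
F = 1.1764 CAD per USD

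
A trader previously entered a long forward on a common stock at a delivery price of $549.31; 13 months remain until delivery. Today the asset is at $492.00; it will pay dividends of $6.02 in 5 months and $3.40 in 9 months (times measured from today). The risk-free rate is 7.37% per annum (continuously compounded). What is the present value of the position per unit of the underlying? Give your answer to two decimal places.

PV(remaining dividends) I = 6.02·e^(−0.0737·5/12) + 3.40·e^(−0.0737·9/12) = 9.0551
Current forward F = (S − I)·e^(rT) = (492.00 − 9.0551)·e^(0.0737·13/12) = 482.9449 × 1.083116 = 523.0853
Value (long) = (F − K)·e^(−rT) = (523.0853 − 549.31) × 0.923263 = -24.2123
Value = -$24.21

-$24.21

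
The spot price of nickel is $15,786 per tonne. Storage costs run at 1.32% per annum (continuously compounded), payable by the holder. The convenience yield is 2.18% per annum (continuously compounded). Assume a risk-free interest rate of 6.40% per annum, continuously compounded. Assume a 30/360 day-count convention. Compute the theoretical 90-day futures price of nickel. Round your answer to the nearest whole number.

$16,006 per tonne

Net carry = r + u − y = 0.0640 + 0.0132 − 0.0218 = 0.0554
F = S·e^((r+u−y)T) = 15786 · e^(0.0554 × 90/360) = 15786 · e^0.013850
= 15786 × 1.013946 = $16,006 per tonne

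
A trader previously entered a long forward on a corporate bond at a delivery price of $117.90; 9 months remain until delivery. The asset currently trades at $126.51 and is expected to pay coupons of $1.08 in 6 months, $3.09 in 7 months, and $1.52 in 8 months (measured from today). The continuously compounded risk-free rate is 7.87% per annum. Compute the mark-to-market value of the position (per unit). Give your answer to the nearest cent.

$9.94

PV(remaining coupons) I = 1.08·e^(−0.0787·6/12) + 3.09·e^(−0.0787·7/12) + 1.52·e^(−0.0787·8/12) = 5.4320
Current forward F = (S − I)·e^(rT) = (126.51 − 5.4320)·e^(0.0787·9/12) = 121.0780 × 1.060802 = 128.4398
Value (long) = (F − K)·e^(−rT) = (128.4398 − 117.90) × 0.942683 = 9.9357
Value = $9.94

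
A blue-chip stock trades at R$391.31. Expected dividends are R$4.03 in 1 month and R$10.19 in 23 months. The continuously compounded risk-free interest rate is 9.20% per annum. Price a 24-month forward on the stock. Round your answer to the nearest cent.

R$455.29

PV(dividends) I = 4.03·e^(−0.0920·1/12) + 10.19·e^(−0.0920·23/12)
I = 3.9992 + 8.5427 = 12.5419
F = (S − I)·e^(rT) = (391.31 − 12.5419) · e^(0.0920·24/12)
= 378.7681 · e^0.184000 = 378.7681 × 1.202016 = R$455.29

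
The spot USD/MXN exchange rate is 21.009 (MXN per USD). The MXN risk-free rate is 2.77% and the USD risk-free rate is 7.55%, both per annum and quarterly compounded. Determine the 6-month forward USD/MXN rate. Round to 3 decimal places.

20.519

By covered interest parity, F = S · (1+r_MXN/4)^(4T) / (1+r_USD/4)^(4T)
= 21.009 × 1.013898 / 1.038106 = 21.009 × 0.976681
F = 20.519 MXN per USD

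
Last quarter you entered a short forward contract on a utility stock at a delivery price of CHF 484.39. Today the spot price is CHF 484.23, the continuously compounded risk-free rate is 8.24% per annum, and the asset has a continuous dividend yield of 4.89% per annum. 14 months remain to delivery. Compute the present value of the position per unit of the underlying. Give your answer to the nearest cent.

Current fair forward for the remaining 14 months: F = S·e^((r − q)·T), (r − q) = 0.0824 − 0.0489 = 0.0335
F = 484.23 · e^(0.0335 × 14/12) = 484.23 × 1.039857 = 503.5300
Value of long forward = (F − K)·e^(−rT) = (503.5300 − 484.39) · e^(−0.0824·14/12)
= 19.1400 × 0.908343 = 17.39
Short position value = −(long value) = -CHF 17.39

-CHF 17.39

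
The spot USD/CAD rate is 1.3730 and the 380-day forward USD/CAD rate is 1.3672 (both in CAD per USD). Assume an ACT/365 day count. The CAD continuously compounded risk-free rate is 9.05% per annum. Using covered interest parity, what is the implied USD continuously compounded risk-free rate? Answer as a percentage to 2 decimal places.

9.46%

F = S·e^((r_CAD − r_USD)T) ⇒ r_USD = r_CAD − ln(F/S)/T
ln(1.3672/1.3730) = -0.004233; /(380/365) = -0.004066
r_USD = 0.0905 + 0.004066 = 0.094566
r_USD = 9.46%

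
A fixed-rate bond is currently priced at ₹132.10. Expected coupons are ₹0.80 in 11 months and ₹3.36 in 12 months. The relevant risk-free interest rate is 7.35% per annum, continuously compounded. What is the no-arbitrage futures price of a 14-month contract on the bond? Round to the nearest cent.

₹139.71

PV(coupons) I = 0.80·e^(−0.0735·11/12) + 3.36·e^(−0.0735·12/12)
I = 0.7479 + 3.1219 = 3.8698
F = (S − I)·e^(rT) = (132.10 − 3.8698) · e^(0.0735·14/12)
= 128.2302 · e^0.085750 = 128.2302 × 1.089534 = ₹139.71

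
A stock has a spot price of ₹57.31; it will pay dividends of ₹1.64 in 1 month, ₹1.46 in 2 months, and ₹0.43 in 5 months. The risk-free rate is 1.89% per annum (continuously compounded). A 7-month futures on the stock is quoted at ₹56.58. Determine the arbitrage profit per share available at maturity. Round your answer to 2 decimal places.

PV(dividends) I = 1.64·e^(−0.0189·1/12) + 1.46·e^(−0.0189·2/12) + 0.43·e^(−0.0189·5/12) = 3.5195
Fair futures F* = (S − I)·e^(rT) = (57.31 − 3.5195)·e^0.011025 = 53.7905 × 1.011086 = 54.3868
Market ₹56.58 > fair 54.3868: forward overpriced → cash-and-carry (borrow at r, buy the stock and collect the dividends, short the forward).
Profit at T = |F_mkt − F*| = |56.58 − 54.3868| = ₹2.19 per share

₹2.19 per share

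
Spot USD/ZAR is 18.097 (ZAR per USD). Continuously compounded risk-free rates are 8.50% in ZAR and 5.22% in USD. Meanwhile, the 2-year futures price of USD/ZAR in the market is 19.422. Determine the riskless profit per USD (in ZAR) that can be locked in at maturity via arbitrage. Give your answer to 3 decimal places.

Fair futures: F* = S·e^(carry·T), with carry = (r_ZAR − r_USD) = 0.0850 − 0.0522 = 0.0328
F* = 18.097 · e^(0.0328 × 2) = 18.097 · e^0.065600 = 18.097 × 1.067800 = 19.3240
Market 19.422 > fair 19.3240: forward overpriced → cash-and-carry (buy spot, short the forward).
At maturity, profit = |F_mkt − F*| = |19.422 − 19.3240| = 0.098 per USD (in ZAR)

0.098 per USD (in ZAR)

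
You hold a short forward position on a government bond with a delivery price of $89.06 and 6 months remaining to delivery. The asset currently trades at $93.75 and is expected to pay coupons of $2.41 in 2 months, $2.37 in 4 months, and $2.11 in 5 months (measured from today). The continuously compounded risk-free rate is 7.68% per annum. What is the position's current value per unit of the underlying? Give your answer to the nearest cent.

-$1.31

PV(remaining coupons) I = 2.41·e^(−0.0768·2/12) + 2.37·e^(−0.0768·4/12) + 2.11·e^(−0.0768·5/12) = 6.7330
Current forward F = (S − I)·e^(rT) = (93.75 − 6.7330)·e^(0.0768·6/12) = 87.0170 × 1.039147 = 90.4235
Value (long) = (F − K)·e^(−rT) = (90.4235 − 89.06) × 0.962328 = 1.3121
Short position value = −(long value) = -$1.31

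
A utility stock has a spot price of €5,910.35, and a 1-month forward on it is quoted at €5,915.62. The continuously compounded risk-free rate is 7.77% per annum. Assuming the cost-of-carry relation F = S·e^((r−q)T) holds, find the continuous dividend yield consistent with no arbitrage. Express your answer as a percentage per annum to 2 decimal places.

6.70%

From F = S·e^((r−q)T): (r − q) = ln(F/S)/T
ln(5915.62/5910.35) = ln(1.000892) = 0.000892
(r − q) = 0.000892 / (1/12) = 0.010704
q = r − ln(F/S)/T = 0.0777 − 0.010704 = 0.066996
q = 6.70%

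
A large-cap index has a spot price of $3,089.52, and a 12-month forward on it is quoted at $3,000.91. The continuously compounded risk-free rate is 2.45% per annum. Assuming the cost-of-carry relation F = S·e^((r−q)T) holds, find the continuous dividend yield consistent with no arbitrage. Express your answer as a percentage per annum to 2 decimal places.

5.36%

From F = S·e^((r−q)T): (r − q) = ln(F/S)/T
ln(3000.91/3089.52) = ln(0.971319) = -0.029100
(r − q) = -0.029100 / (12/12) = -0.029100
q = r − ln(F/S)/T = 0.0245 + 0.029100 = 0.053600
q = 5.36%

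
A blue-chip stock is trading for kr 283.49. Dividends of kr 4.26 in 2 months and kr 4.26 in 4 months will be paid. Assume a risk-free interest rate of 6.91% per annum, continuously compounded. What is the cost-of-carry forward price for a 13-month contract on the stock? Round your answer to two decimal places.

PV(dividends) I = 4.26·e^(−0.0691·2/12) + 4.26·e^(−0.0691·4/12)
I = 4.2112 + 4.1630 = 8.3742
F = (S − I)·e^(rT) = (283.49 − 8.3742) · e^(0.0691·13/12)
= 275.1158 · e^0.074858 = 275.1158 × 1.077731 = kr 296.50

kr 296.50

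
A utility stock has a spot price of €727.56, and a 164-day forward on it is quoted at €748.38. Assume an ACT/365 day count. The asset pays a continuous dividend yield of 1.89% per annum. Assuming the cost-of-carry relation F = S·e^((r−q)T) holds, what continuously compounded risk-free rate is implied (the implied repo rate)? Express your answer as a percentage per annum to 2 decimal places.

8.17%

From F = S·e^((r−q)T): (r − q) = ln(F/S)/T
ln(748.38/727.56) = ln(1.028616) = 0.028214
(r − q) = 0.028214 / (164/365) = 0.062793
r = ln(F/S)/T + q = 0.062793 + 0.0189 = 0.081693
r = 8.17%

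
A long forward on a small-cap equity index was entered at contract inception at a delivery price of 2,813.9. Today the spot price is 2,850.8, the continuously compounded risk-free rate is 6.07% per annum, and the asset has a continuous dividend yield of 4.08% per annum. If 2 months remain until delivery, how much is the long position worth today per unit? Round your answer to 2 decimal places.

45.90

Current fair forward for the remaining 2 months: F = S·e^((r − q)·T), (r − q) = 0.0607 − 0.0408 = 0.0199
F = 2850.8 · e^(0.0199 × 2/12) = 2850.8 × 1.00332217 = 2860.2708
Value of long forward = (F − K)·e^(−rT) = (2860.2708 − 2813.9) · e^(−0.0607·2/12)
= 46.3708 × 0.98993433 = 45.90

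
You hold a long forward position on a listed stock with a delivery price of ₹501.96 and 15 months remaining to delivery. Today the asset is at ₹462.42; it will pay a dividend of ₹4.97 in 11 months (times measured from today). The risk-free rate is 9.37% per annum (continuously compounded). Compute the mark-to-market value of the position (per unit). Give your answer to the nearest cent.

PV(remaining dividends) I = 4.97·e^(−0.0937·11/12) = 4.5609
Current forward F = (S − I)·e^(rT) = (462.42 − 4.5609)·e^(0.0937·15/12) = 457.8591 × 1.124260 = 514.7527
Value (long) = (F − K)·e^(−rT) = (514.7527 − 501.96) × 0.889474 = 11.3788
Value = ₹11.38

₹11.38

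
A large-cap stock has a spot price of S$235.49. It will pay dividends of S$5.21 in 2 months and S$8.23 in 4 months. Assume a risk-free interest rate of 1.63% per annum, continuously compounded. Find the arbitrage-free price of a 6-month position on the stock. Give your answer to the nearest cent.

S$223.93

PV(dividends) I = 5.21·e^(−0.0163·2/12) + 8.23·e^(−0.0163·4/12)
I = 5.1959 + 8.1854 = 13.3813
F = (S − I)·e^(rT) = (235.49 − 13.3813) · e^(0.0163·6/12)
= 222.1087 · e^0.008150 = 222.1087 × 1.008183 = S$223.93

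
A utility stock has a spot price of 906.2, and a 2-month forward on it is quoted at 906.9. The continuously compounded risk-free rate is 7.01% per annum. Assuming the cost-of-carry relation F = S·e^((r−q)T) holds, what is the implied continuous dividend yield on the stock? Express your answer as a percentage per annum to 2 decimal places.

6.55%

From F = S·e^((r−q)T): (r − q) = ln(F/S)/T
ln(906.9/906.2) = ln(1.000772) = 0.000772
(r − q) = 0.000772 / (2/12) = 0.004632
q = r − ln(F/S)/T = 0.0701 − 0.004632 = 0.065468
q = 6.55%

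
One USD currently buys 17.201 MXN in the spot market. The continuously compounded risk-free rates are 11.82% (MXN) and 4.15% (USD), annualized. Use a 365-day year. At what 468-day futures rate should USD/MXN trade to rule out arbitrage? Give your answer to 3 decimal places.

18.979

F = S·e^((r_MXN − r_USD)T) = 17.201 · e^((0.1182 − 0.0415) × 468/365)
= 17.201 · e^0.098344 = 17.201 × 1.103342
F = 18.979 MXN per USD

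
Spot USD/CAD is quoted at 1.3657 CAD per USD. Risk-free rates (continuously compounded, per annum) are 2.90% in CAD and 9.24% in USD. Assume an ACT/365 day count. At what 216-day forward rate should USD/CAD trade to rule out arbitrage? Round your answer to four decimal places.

1.3154

F = S·e^((r_CAD − r_USD)T) = 1.3657 · e^((0.0290 − 0.0924) × 216/365)
= 1.3657 · e^-0.037519 = 1.3657 × 0.963176
F = 1.3154 CAD per USD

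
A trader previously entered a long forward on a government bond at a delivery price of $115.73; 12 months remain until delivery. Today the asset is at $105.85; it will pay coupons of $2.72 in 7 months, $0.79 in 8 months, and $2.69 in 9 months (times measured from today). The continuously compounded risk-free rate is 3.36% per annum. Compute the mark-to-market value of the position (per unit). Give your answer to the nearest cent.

PV(remaining coupons) I = 2.72·e^(−0.0336·7/12) + 0.79·e^(−0.0336·8/12) + 2.69·e^(−0.0336·9/12) = 6.0628
Current forward F = (S − I)·e^(rT) = (105.85 − 6.0628)·e^(0.0336·12/12) = 99.7872 × 1.034171 = 103.1970
Value (long) = (F − K)·e^(−rT) = (103.1970 − 115.73) × 0.966958 = -12.1189
Value = -$12.12

-$12.12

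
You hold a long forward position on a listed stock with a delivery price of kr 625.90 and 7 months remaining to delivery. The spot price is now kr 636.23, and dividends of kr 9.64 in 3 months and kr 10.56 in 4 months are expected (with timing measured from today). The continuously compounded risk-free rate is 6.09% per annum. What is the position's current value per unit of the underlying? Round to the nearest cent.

PV(remaining dividends) I = 9.64·e^(−0.0609·3/12) + 10.56·e^(−0.0609·4/12) = 19.8421
Current forward F = (S − I)·e^(rT) = (636.23 − 19.8421)·e^(0.0609·7/12) = 616.3879 × 1.036164 = 638.6790
Value (long) = (F − K)·e^(−rT) = (638.6790 − 625.90) × 0.965099 = 12.3330
Value = kr 12.33

kr 12.33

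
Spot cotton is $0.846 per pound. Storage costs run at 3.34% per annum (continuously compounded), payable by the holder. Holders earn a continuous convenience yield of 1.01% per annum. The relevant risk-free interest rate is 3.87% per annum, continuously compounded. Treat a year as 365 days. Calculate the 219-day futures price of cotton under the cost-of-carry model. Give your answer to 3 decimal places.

Net carry = r + u − y = 0.0387 + 0.0334 − 0.0101 = 0.0620
F = S·e^((r+u−y)T) = 0.846 · e^(0.0620 × 219/365) = 0.846 · e^0.037200
= 0.846 × 1.037901 = $0.878 per pound

$0.878 per pound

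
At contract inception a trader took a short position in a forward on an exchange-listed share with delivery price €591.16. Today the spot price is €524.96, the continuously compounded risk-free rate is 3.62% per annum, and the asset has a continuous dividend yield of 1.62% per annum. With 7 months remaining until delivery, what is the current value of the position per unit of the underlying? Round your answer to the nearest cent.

€58.79

Current fair forward for the remaining 7 months: F = S·e^((r − q)·T), (r − q) = 0.0362 − 0.0162 = 0.0200
F = 524.96 · e^(0.0200 × 7/12) = 524.96 × 1.011735 = 531.1204
Value of long forward = (F − K)·e^(−rT) = (531.1204 − 591.16) · e^(−0.0362·7/12)
= -60.0396 × 0.979105 = -58.79
Short position value = −(long value) = €58.79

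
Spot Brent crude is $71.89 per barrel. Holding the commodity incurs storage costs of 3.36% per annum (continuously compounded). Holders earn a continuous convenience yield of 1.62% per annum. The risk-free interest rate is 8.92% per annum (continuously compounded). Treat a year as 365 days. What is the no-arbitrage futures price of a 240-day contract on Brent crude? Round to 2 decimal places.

Net carry = r + u − y = 0.0892 + 0.0336 − 0.0162 = 0.1066
F = S·e^((r+u−y)T) = 71.89 · e^(0.1066 × 240/365) = 71.89 · e^0.070093
= 71.89 × 1.072608 = $77.11 per barrel

$77.11 per barrel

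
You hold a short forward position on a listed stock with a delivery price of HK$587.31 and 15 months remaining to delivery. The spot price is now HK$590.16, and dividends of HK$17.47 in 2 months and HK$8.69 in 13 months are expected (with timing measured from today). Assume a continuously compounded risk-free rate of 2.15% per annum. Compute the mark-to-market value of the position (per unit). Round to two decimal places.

HK$7.47

PV(remaining dividends) I = 17.47·e^(−0.0215·2/12) + 8.69·e^(−0.0215·13/12) = 25.8974
Current forward F = (S − I)·e^(rT) = (590.16 − 25.8974)·e^(0.0215·15/12) = 564.2626 × 1.027239 = 579.6325
Value (long) = (F − K)·e^(−rT) = (579.6325 − 587.31) × 0.973483 = -7.4739
Short position value = −(long value) = HK$7.47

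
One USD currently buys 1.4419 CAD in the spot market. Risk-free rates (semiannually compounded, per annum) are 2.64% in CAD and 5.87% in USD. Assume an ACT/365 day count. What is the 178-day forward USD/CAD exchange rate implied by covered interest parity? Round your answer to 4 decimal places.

By covered interest parity, F = S · (1+r_CAD/2)^(2T) / (1+r_USD/2)^(2T)
= 1.4419 × 1.012872 / 1.028616 = 1.4419 × 0.984694
F = 1.4198 CAD per USD

1.4198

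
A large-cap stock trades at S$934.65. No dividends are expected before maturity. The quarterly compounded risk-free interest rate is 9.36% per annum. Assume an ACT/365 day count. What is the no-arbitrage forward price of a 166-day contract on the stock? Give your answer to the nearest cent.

F = S · (1+r/4)^(4T)
= 934.65 × 1.042976
F = S$974.82

S$974.82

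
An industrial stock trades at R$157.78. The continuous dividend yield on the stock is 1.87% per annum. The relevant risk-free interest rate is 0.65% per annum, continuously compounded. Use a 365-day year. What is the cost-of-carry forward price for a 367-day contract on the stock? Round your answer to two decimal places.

R$155.86

F = S·e^((r − q)T) = 157.78 · e^((0.0065 − 0.0187) × 367/365)
= 157.78 · e^-0.012267 = 157.78 × 0.987808
F = R$155.86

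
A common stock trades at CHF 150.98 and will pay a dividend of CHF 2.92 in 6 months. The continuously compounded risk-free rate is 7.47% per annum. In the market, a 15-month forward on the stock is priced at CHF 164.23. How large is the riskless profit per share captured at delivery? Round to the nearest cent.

CHF 1.56 per share

PV(dividends) I = 2.92·e^(−0.0747·6/12) = 2.8129
Fair forward F* = (S − I)·e^(rT) = (150.98 − 2.8129)·e^0.093375 = 148.1671 × 1.097873 = 162.6687
Market CHF 164.23 > fair 162.6687: forward overpriced → cash-and-carry (borrow at r, buy the stock and collect the dividends, short the forward).
Profit at T = |F_mkt − F*| = |164.23 − 162.6687| = CHF 1.56 per share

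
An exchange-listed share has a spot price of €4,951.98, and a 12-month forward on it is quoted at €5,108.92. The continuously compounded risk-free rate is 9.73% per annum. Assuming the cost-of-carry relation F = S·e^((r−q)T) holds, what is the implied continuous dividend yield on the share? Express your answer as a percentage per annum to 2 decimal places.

6.61%

From F = S·e^((r−q)T): (r − q) = ln(F/S)/T
ln(5108.92/4951.98) = ln(1.031692) = 0.031200
(r − q) = 0.031200 / (12/12) = 0.031200
q = r − ln(F/S)/T = 0.0973 − 0.031200 = 0.066100
q = 6.61%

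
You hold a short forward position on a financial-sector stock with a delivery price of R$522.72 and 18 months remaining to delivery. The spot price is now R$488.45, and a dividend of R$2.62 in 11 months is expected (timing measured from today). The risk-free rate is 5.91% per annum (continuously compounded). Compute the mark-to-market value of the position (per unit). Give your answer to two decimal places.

-R$7.59

PV(remaining dividends) I = 2.62·e^(−0.0591·11/12) = 2.4818
Current forward F = (S − I)·e^(rT) = (488.45 − 2.4818)·e^(0.0591·18/12) = 485.9682 × 1.092698 = 531.0165
Value (long) = (F − K)·e^(−rT) = (531.0165 − 522.72) × 0.915166 = 7.5927
Short position value = −(long value) = -R$7.59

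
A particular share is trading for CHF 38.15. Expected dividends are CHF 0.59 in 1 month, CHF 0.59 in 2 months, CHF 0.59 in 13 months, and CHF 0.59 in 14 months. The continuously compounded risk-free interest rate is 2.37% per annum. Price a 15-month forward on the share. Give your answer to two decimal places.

PV(dividends) I = 0.59·e^(−0.0237·1/12) + 0.59·e^(−0.0237·2/12) + 0.59·e^(−0.0237·13/12) + 0.59·e^(−0.0237·14/12)
I = 0.5888 + 0.5877 + 0.5750 + 0.5739 = 2.3254
F = (S − I)·e^(rT) = (38.15 − 2.3254) · e^(0.0237·15/12)
= 35.8246 · e^0.029625 = 35.8246 × 1.030068 = CHF 36.90

CHF 36.90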